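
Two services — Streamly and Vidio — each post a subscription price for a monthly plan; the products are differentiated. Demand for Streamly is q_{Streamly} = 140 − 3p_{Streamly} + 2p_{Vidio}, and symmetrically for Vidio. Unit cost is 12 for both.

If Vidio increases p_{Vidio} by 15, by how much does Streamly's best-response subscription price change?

Streamly's profit: π = (p_{Streamly} − 12)(140 − 3p_{Streamly} + 2p_{Vidio}).
∂π/∂p_{Streamly} = 176 − 6p_{Streamly} + 2p_{Vidio} = 0 ⇒ p_{Streamly} = 88/3 + (1/3)p_{Vidio}.
The reaction-function slope is 1/3, so a 15-unit rise in p_{Vidio} moves p_{Streamly} by 1/3 × 15 = 5. Streamly's best response rises — the actions are strategic complements.

5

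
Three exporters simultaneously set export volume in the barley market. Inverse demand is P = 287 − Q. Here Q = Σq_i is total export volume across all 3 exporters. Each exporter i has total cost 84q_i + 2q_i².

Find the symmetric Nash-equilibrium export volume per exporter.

A representative exporter's profit is π_i = q_i(287 − Q) − 84q_i − 2q_i², with Q = q_i + Σ_{j≠i} q_j.
First-order condition: 203 − 6q_i − Σ_{j≠i} q_j = 0.
With identical exporters, set every q_j = q: then 203 − 6q − 2q = 0, i.e. q = 203/8 = 25.375.

25.375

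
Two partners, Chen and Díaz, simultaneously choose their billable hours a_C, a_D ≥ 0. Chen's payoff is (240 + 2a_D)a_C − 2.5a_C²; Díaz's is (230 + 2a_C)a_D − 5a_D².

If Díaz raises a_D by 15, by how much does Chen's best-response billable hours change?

6

Expanding Chen's payoff: 240a_C + 2a_Da_C − 2.5a_C².
∂π/∂a_C = 240 + 2a_D − 5a_C = 0, so a_C = 48 + 0.4a_D.
The reaction-function slope is 0.4, so a 15-unit rise in a_D moves a_C by 0.4 × 15 = 6. Chen's best response rises — the actions are strategic complements.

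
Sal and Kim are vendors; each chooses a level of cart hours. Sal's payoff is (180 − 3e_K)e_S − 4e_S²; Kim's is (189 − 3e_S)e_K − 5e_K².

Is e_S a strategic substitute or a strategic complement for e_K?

Expanding Sal's payoff: 180e_S − 3e_Ke_S − 4e_S².
∂π/∂e_S = 180 − 3e_K − 8e_S = 0, so e_S = 22.5 − 0.375e_K.
The best-response slope de_S/de_K = −0.375 < 0: the reaction function is downward-sloping, so the choices are strategic substitutes.

strategic substitutes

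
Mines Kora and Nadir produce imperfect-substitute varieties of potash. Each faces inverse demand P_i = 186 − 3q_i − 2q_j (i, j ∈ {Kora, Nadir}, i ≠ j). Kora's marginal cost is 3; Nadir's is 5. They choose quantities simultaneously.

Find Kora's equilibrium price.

Mine Kora's profit: π = q_{Kora}(186 − 3q_{Kora} − 2q_{Nadir}) − 3q_{Kora}.
∂π/∂q_{Kora} = 183 − 6q_{Kora} − 2q_{Nadir} = 0 ⇒ q_{Kora} = 30.5 − (1/3)q_{Nadir}.
Similarly q_{Nadir} = 181/6 − (1/3)q_{Kora}.
Solving the two reaction functions simultaneously: (1 − (−1/3)(−1/3))q_{Kora} = 30.5 − (1/3)·(181/6), so (8/9)q_{Kora} = 184/9 and q_{Kora} = 23.
Then q_{Nadir} = 181/6 − (1/3)·23 = 22.5.
P_{Kora} = 186 − 3·23 − 2·22.5 = 72.

72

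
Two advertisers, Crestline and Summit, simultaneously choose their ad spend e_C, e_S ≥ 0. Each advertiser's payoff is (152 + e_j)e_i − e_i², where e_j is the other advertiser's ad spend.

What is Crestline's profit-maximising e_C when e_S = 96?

Crestline's payoff is (152 + e_S)e_C − e_C².
∂π/∂e_C = 152 + e_S − 2e_C = 0, so e_C = 76 + 0.5e_S.
At e_S = 96: e_C = 76 + 0.5·96 = 124.

124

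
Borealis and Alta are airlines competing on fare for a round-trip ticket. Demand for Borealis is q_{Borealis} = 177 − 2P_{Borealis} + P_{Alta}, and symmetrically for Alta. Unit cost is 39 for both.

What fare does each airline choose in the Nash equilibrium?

Borealis's profit: π = (P_{Borealis} − 39)(177 − 2P_{Borealis} + P_{Alta}).
∂π/∂P_{Borealis} = 255 − 4P_{Borealis} + P_{Alta} = 0 ⇒ P_{Borealis} = 63.75 + 0.25P_{Alta}.
By symmetry P_{Alta} = P_{Borealis}; substituting into the reaction function, 0.75P_{Borealis} = 63.75 and P_{Borealis} = 85.

85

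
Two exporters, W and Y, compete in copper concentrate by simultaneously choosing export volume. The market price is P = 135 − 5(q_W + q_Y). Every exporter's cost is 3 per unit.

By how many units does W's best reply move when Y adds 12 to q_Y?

-6

Exporter W's profit: π = q_W(135 − 5(q_W + q_Y)) − 3q_W.
∂π/∂q_W = 132 − 10q_W − 5q_Y = 0, so q_W = 13.2 − 0.5q_Y.
The reaction-function slope is −0.5, so a 12-unit rise in q_Y moves q_W by −0.5 × 12 = −6. W's best response falls — the actions are strategic substitutes.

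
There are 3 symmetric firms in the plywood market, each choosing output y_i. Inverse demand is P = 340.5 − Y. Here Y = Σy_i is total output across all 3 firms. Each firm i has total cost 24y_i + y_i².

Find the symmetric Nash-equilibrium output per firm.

A representative firm's profit is π_i = y_i(340.5 − Y) − 24y_i − y_i², with Y = y_i + Σ_{j≠i} y_j.
First-order condition: 316.5 − 4y_i − Σ_{j≠i} y_j = 0.
With identical firms, set every y_j = y: then 316.5 − 4y − 2y = 0, i.e. y = 316.5/6 = 52.75.

52.75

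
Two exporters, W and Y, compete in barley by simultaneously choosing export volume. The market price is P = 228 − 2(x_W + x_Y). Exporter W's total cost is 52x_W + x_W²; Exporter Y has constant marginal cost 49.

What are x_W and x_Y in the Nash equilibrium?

Exporter W's profit: π = x_W(228 − 2(x_W + x_Y)) − 52x_W − x_W².
∂π/∂x_W = 176 − 6x_W − 2x_Y = 0, so x_W = 88/3 − (1/3)x_Y.
For Y: ∂π/∂x_Y = 179 − 4x_Y − 2x_W = 0 ⇒ x_Y = 44.75 − 0.5x_W.
Substituting the second reaction function into the first: x_W = 88/3 − (1/3)(44.75 − 0.5x_W), which gives (5/6)x_W = 173/12 ⇒ x_W = 17.3.
Then x_Y = 44.75 − 0.5·17.3 = 36.1.

17.3, 36.1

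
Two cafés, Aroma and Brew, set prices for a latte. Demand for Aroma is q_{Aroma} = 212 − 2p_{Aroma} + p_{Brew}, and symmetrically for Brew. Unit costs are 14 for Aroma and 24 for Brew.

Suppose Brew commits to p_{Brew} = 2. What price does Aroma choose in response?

60.5

Aroma's profit: π = (p_{Aroma} − 14)(212 − 2p_{Aroma} + p_{Brew}).
∂π/∂p_{Aroma} = 240 − 4p_{Aroma} + p_{Brew} = 0 ⇒ p_{Aroma} = 60 + 0.25p_{Brew}.
At p_{Brew} = 2: p_{Aroma} = 60 + 0.25·2 = 60.5.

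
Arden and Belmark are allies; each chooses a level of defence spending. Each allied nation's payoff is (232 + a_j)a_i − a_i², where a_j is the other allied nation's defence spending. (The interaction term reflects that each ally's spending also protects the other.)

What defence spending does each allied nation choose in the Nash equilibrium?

232

Arden's payoff is (232 + a_B)a_A − a_A².
∂π/∂a_A = 232 + a_B − 2a_A = 0, so a_A = 116 + 0.5a_B.
The game is symmetric, so in equilibrium a_B = a_A: the reaction function gives 0.5a_A = 116, hence a_A = 232.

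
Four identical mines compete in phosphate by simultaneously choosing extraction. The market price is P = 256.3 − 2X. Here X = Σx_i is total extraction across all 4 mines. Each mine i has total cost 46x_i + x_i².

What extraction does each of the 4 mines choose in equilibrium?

A representative mine's profit is π_i = x_i(256.3 − 2X) − 46x_i − x_i², with X = x_i + Σ_{j≠i} x_j.
First-order condition: 210.3 − 6x_i − 2Σ_{j≠i} x_j = 0.
Imposing symmetry (x_j = x for all j) turns Σ_{j≠i} x_j into 3x, so 210.3 = 12x and x = 17.525.

17.525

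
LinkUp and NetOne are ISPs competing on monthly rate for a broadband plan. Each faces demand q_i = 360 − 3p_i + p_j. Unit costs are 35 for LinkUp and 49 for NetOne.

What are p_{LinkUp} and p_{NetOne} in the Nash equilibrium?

LinkUp's profit: π = (p_{LinkUp} − 35)(360 − 3p_{LinkUp} + p_{NetOne}).
∂π/∂p_{LinkUp} = 465 − 6p_{LinkUp} + p_{NetOne} = 0 ⇒ p_{LinkUp} = 77.5 + (1/6)p_{NetOne}.
Similarly p_{NetOne} = 84.5 + (1/6)p_{LinkUp}.
Substituting the second reaction function into the first: p_{LinkUp} = 77.5 + (1/6)(84.5 + (1/6)p_{LinkUp}), which gives (35/36)p_{LinkUp} = 1099/12 ⇒ p_{LinkUp} = 94.2.
Then p_{NetOne} = 84.5 + (1/6)·94.2 = 100.2.

94.2, 100.2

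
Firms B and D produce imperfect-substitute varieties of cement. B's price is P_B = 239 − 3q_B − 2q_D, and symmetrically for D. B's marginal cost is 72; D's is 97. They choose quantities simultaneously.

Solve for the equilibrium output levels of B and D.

22.4375, 16.1875

Firm B's profit: π = q_B(239 − 3q_B − 2q_D) − 72q_B.
∂π/∂q_B = 167 − 6q_B − 2q_D = 0 ⇒ q_B = 167/6 − (1/3)q_D.
Similarly q_D = 71/3 − (1/3)q_B.
Substituting the second reaction function into the first: q_B = 167/6 − (1/3)(71/3 − (1/3)q_B), which gives (8/9)q_B = 359/18 ⇒ q_B = 22.4375.
Then q_D = 71/3 − (1/3)·22.4375 = 16.1875.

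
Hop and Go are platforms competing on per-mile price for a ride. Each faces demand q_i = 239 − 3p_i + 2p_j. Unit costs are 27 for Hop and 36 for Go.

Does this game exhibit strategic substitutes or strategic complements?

Hop's profit: π = (p_{Hop} − 27)(239 − 3p_{Hop} + 2p_{Go}).
∂π/∂p_{Hop} = 320 − 6p_{Hop} + 2p_{Go} = 0 ⇒ p_{Hop} = 160/3 + (1/3)p_{Go}.
The best-response slope dp_{Hop}/dp_{Go} = 1/3 > 0: the reaction function is upward-sloping, so the choices are strategic complements.

strategic complements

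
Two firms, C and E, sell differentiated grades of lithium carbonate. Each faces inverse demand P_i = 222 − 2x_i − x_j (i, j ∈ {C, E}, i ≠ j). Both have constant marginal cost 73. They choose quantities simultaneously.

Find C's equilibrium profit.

Firm C's profit: π = x_C(222 − 2x_C − x_E) − 73x_C.
∂π/∂x_C = 149 − 4x_C − x_E = 0 ⇒ x_C = 37.25 − 0.25x_E.
Setting x_C = x_E in the reaction function: x_C = 37.25 − 0.25x_C, so x_C = 37.25 / 1.25 = 29.8.
P_C = 222 − 2·29.8 − 29.8 = 132.6.
Profit = (132.6 − 73)·29.8 = 1776.08.

1776.08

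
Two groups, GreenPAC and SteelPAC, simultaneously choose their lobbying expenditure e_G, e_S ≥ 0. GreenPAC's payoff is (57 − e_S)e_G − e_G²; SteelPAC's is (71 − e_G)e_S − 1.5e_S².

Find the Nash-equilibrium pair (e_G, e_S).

20, 17

Expanding GreenPAC's payoff: 57e_G − e_Se_G − e_G².
∂π/∂e_G = 57 − e_S − 2e_G = 0, so e_G = 28.5 − 0.5e_S.
Likewise for SteelPAC: e_S = 71/3 − (1/3)e_G.
Substituting the second reaction function into the first: e_G = 28.5 − 0.5(71/3 − (1/3)e_G), which gives (5/6)e_G = 50/3 ⇒ e_G = 20.
Then e_S = 71/3 − (1/3)·20 = 17.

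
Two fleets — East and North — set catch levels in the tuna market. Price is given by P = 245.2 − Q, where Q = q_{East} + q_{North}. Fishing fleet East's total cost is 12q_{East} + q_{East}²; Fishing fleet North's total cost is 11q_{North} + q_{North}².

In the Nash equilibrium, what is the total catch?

Fishing fleet East's profit: π = q_{East}(245.2 − (q_{East} + q_{North})) − 12q_{East} − q_{East}².
∂π/∂q_{East} = 233.2 − 4q_{East} − q_{North} = 0, so q_{East} = 58.3 − 0.25q_{North}.
By the same steps for North: q_{North} = 58.55 − 0.25q_{East}.
Solving the two reaction functions simultaneously: (1 − (−0.25)(−0.25))q_{East} = 58.3 − 0.25·58.55, so 0.9375q_{East} = 43.6625 and q_{East} = 3493/75.
Then q_{North} = 58.55 − 0.25·(3493/75) = 3518/75.
Total catch: 3493/75 + 3518/75 = 93.48.

93.48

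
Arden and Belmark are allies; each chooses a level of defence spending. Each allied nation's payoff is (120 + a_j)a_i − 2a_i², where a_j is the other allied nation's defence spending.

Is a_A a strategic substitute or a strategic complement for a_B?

Arden's payoff is (120 + a_B)a_A − 2a_A².
∂π/∂a_A = 120 + a_B − 4a_A = 0, so a_A = 30 + 0.25a_B.
The best-response slope da_A/da_B = 0.25 > 0: the reaction function is upward-sloping, so the choices are strategic complements.

strategic complements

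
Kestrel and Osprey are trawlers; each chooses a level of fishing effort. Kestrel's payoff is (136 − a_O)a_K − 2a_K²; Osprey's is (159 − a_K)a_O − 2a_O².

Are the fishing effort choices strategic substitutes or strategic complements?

Expanding Kestrel's payoff: 136a_K − a_Oa_K − 2a_K².
∂π/∂a_K = 136 − a_O − 4a_K = 0, so a_K = 34 − 0.25a_O.
The best-response slope da_K/da_O = −0.25 < 0: the reaction function is downward-sloping, so the choices are strategic substitutes.

strategic substitutes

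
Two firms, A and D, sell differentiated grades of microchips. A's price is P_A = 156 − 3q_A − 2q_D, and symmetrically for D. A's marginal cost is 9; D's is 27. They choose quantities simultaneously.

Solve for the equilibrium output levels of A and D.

Firm A's profit: π = q_A(156 − 3q_A − 2q_D) − 9q_A.
∂π/∂q_A = 147 − 6q_A − 2q_D = 0 ⇒ q_A = 24.5 − (1/3)q_D.
Similarly q_D = 21.5 − (1/3)q_A.
Substituting the second reaction function into the first: q_A = 24.5 − (1/3)(21.5 − (1/3)q_A), which gives (8/9)q_A = 52/3 ⇒ q_A = 19.5.
Then q_D = 21.5 − (1/3)·19.5 = 15.

19.5, 15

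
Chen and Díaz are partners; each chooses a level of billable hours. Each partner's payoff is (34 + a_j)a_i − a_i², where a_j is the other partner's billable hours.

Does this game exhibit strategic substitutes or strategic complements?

Chen's payoff is (34 + a_D)a_C − a_C².
∂π/∂a_C = 34 + a_D − 2a_C = 0, so a_C = 17 + 0.5a_D.
The best-response slope da_C/da_D = 0.5 > 0: the reaction function is upward-sloping, so the choices are strategic complements.

strategic complements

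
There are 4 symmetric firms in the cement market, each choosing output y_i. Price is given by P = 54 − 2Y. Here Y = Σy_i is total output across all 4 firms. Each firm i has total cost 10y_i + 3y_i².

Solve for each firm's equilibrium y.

A representative firm's profit is π_i = y_i(54 − 2Y) − 10y_i − 3y_i², with Y = y_i + Σ_{j≠i} y_j.
First-order condition: 44 − 10y_i − 2Σ_{j≠i} y_j = 0.
With identical firms, set every y_j = y: then 44 − 10y − 6y = 0, i.e. y = 44/16 = 2.75.

2.75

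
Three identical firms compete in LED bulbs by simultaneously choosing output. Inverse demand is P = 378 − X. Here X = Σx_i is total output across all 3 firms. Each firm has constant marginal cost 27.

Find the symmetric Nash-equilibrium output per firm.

A representative firm's profit is π_i = x_i(378 − X) − 27x_i, with X = x_i + Σ_{j≠i} x_j.
First-order condition: 351 − 2x_i − Σ_{j≠i} x_j = 0.
With identical firms, set every x_j = x: then 351 − 2x − 2x = 0, i.e. x = 351/4 = 87.75.

87.75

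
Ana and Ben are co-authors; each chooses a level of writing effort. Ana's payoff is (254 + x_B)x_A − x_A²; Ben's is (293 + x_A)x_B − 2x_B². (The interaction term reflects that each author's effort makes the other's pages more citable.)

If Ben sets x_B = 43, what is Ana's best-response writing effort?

Expanding Ana's payoff: 254x_A + x_Bx_A − x_A².
∂π/∂x_A = 254 + x_B − 2x_A = 0, so x_A = 127 + 0.5x_B.
At x_B = 43: x_A = 127 + 0.5·43 = 148.5.

148.5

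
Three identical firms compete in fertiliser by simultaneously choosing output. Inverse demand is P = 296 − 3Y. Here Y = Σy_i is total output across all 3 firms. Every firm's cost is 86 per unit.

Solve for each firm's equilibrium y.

17.5

A representative firm's profit is π_i = y_i(296 − 3Y) − 86y_i, with Y = y_i + Σ_{j≠i} y_j.
First-order condition: 210 − 6y_i − 3Σ_{j≠i} y_j = 0.
With identical firms, set every y_j = y: then 210 − 6y − 6y = 0, i.e. y = 210/12 = 17.5.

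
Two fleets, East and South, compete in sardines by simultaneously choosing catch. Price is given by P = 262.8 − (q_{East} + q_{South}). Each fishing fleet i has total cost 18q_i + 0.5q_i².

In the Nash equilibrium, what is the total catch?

Fishing fleet East's profit: π = q_{East}(262.8 − (q_{East} + q_{South})) − 18q_{East} − 0.5q_{East}².
∂π/∂q_{East} = 244.8 − 3q_{East} − q_{South} = 0, so q_{East} = 81.6 − (1/3)q_{South}.
The game is symmetric, so in equilibrium q_{South} = q_{East}: the reaction function gives (4/3)q_{East} = 81.6, hence q_{East} = 61.2.
Total catch: 61.2 + 61.2 = 122.4.

122.4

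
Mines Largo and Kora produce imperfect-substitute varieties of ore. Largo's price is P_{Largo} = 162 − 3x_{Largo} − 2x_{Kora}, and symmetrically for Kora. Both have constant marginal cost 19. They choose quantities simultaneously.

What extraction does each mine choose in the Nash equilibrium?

Mine Largo's profit: π = x_{Largo}(162 − 3x_{Largo} − 2x_{Kora}) − 19x_{Largo}.
∂π/∂x_{Largo} = 143 − 6x_{Largo} − 2x_{Kora} = 0 ⇒ x_{Largo} = 143/6 − (1/3)x_{Kora}.
Setting x_{Largo} = x_{Kora} in the reaction function: x_{Largo} = 143/6 − (1/3)x_{Largo}, so x_{Largo} = (143/6) / (4/3) = 17.875.

17.875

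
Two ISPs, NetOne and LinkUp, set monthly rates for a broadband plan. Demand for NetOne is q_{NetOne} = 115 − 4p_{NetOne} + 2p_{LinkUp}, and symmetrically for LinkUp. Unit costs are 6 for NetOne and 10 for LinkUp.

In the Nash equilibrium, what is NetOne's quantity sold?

70.8

NetOne's profit: π = (p_{NetOne} − 6)(115 − 4p_{NetOne} + 2p_{LinkUp}).
∂π/∂p_{NetOne} = 139 − 8p_{NetOne} + 2p_{LinkUp} = 0 ⇒ p_{NetOne} = 17.375 + 0.25p_{LinkUp}.
Similarly p_{LinkUp} = 19.375 + 0.25p_{NetOne}.
Substituting the second reaction function into the first: p_{NetOne} = 17.375 + 0.25(19.375 + 0.25p_{NetOne}), which gives 0.9375p_{NetOne} = 711/32 ⇒ p_{NetOne} = 23.7.
Then p_{LinkUp} = 19.375 + 0.25·23.7 = 25.3.
q_{NetOne} = 115 − 4·23.7 + 2·25.3 = 70.8.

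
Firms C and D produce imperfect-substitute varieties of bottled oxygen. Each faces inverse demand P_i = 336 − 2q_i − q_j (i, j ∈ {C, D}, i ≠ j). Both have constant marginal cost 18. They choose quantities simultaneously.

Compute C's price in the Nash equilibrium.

145.2

Firm C's profit: π = q_C(336 − 2q_C − q_D) − 18q_C.
∂π/∂q_C = 318 − 4q_C − q_D = 0 ⇒ q_C = 79.5 − 0.25q_D.
Setting q_C = q_D in the reaction function: q_C = 79.5 − 0.25q_C, so q_C = 79.5 / 1.25 = 63.6.
P_C = 336 − 2·63.6 − 63.6 = 145.2.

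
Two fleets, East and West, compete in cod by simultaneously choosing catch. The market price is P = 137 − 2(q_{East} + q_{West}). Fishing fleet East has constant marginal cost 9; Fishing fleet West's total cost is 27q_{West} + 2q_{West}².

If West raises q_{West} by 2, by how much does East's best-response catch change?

-1

Fishing fleet East's profit: π = q_{East}(137 − 2(q_{East} + q_{West})) − 9q_{East}.
∂π/∂q_{East} = 128 − 4q_{East} − 2q_{West} = 0, so q_{East} = 32 − 0.5q_{West}.
The reaction-function slope is −0.5, so a 2-unit rise in q_{West} moves q_{East} by −0.5 × 2 = −1. East's best response falls — the actions are strategic substitutes.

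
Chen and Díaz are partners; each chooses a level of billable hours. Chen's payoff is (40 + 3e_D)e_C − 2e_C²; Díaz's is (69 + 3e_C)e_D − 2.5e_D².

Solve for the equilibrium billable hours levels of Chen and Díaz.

Expanding Chen's payoff: 40e_C + 3e_De_C − 2e_C².
∂π/∂e_C = 40 + 3e_D − 4e_C = 0, so e_C = 10 + 0.75e_D.
Likewise for Díaz: e_D = 13.8 + 0.6e_C.
Solving the two reaction functions simultaneously: (1 − (0.75)(0.6))e_C = 10 + 0.75·13.8, so 0.55e_C = 20.35 and e_C = 37.
Then e_D = 13.8 + 0.6·37 = 36.

37, 36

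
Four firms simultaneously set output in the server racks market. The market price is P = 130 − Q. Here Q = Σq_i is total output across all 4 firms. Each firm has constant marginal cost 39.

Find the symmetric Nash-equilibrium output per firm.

A representative firm's profit is π_i = q_i(130 − Q) − 39q_i, with Q = q_i + Σ_{j≠i} q_j.
First-order condition: 91 − 2q_i − Σ_{j≠i} q_j = 0.
Imposing symmetry (q_j = q for all j) turns Σ_{j≠i} q_j into 3q, so 91 = 5q and q = 18.2.

18.2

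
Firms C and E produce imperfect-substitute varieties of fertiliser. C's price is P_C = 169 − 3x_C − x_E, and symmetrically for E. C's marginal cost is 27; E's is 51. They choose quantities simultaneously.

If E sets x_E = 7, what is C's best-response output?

22.5

Firm C's profit: π = x_C(169 − 3x_C − x_E) − 27x_C.
∂π/∂x_C = 142 − 6x_C − x_E = 0 ⇒ x_C = 71/3 − (1/6)x_E.
At x_E = 7: x_C = 71/3 − (1/6)·7 = 22.5.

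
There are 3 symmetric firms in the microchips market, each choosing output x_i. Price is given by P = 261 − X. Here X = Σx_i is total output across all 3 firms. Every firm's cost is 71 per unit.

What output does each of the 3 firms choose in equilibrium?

A representative firm's profit is π_i = x_i(261 − X) − 71x_i, with X = x_i + Σ_{j≠i} x_j.
First-order condition: 190 − 2x_i − Σ_{j≠i} x_j = 0.
In a symmetric equilibrium every firm chooses the same x, so Σ_{j≠i} x_j = 2x. The condition becomes 190 − 4x = 0, giving x = 190/4 = 47.5.

47.5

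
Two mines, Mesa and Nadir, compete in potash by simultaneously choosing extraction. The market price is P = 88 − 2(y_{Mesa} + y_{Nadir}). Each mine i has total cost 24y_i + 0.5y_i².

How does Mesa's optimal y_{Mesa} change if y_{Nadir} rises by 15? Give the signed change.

Mine Mesa's profit: π = y_{Mesa}(88 − 2(y_{Mesa} + y_{Nadir})) − 24y_{Mesa} − 0.5y_{Mesa}².
∂π/∂y_{Mesa} = 64 − 5y_{Mesa} − 2y_{Nadir} = 0, so y_{Mesa} = 12.8 − 0.4y_{Nadir}.
The reaction-function slope is −0.4, so a 15-unit rise in y_{Nadir} moves y_{Mesa} by −0.4 × 15 = −6. Mesa's best response falls — the actions are strategic substitutes.

-6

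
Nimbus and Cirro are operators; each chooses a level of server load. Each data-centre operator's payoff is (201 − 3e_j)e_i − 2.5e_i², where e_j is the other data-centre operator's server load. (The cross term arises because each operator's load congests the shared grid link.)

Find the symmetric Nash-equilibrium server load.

Nimbus's payoff is (201 − 3e_C)e_N − 2.5e_N².
∂π/∂e_N = 201 − 3e_C − 5e_N = 0, so e_N = 40.2 − 0.6e_C.
By symmetry e_C = e_N; substituting into the reaction function, 1.6e_N = 40.2 and e_N = 25.125.

25.125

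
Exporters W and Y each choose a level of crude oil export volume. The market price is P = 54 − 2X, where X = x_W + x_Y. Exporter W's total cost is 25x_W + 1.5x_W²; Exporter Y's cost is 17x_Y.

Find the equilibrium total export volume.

10.125

Exporter W's profit: π = x_W(54 − 2(x_W + x_Y)) − 25x_W − 1.5x_W².
∂π/∂x_W = 29 − 7x_W − 2x_Y = 0, so x_W = 29/7 − (2/7)x_Y.
For Y: ∂π/∂x_Y = 37 − 4x_Y − 2x_W = 0 ⇒ x_Y = 9.25 − 0.5x_W.
Plugging x_Y into W's best response: x_W = 29/7 − (2/7)(9.25 − 0.5x_W) ⇒ (6/7)x_W = 1.5, so x_W = 1.75.
Then x_Y = 9.25 − 0.5·1.75 = 8.375.
Total export volume: 1.75 + 8.375 = 10.125.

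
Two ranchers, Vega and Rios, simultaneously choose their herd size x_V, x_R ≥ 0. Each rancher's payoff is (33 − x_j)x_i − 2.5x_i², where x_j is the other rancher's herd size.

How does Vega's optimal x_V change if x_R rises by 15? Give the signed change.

Vega's payoff is (33 − x_R)x_V − 2.5x_V².
∂π/∂x_V = 33 − x_R − 5x_V = 0, so x_V = 6.6 − 0.2x_R.
The reaction-function slope is −0.2, so a 15-unit rise in x_R moves x_V by −0.2 × 15 = −3. Vega's best response falls — the actions are strategic substitutes.

-3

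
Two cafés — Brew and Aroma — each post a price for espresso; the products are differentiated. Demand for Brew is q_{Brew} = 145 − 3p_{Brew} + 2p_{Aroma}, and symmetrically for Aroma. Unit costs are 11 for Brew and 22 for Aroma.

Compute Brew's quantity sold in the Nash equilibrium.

Brew's profit: π = (p_{Brew} − 11)(145 − 3p_{Brew} + 2p_{Aroma}).
∂π/∂p_{Brew} = 178 − 6p_{Brew} + 2p_{Aroma} = 0 ⇒ p_{Brew} = 89/3 + (1/3)p_{Aroma}.
Similarly p_{Aroma} = 211/6 + (1/3)p_{Brew}.
Solving the two reaction functions simultaneously: (1 − (1/3)(1/3))p_{Brew} = 89/3 + (1/3)·(211/6), so (8/9)p_{Brew} = 745/18 and p_{Brew} = 46.5625.
Then p_{Aroma} = 211/6 + (1/3)·46.5625 = 50.6875.
q_{Brew} = 145 − 3·46.5625 + 2·50.6875 = 106.6875.

106.6875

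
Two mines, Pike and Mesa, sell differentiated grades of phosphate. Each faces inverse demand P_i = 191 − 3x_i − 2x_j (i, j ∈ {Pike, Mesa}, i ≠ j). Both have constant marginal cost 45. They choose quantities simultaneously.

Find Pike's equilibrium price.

99.75

Mine Pike's profit: π = x_{Pike}(191 − 3x_{Pike} − 2x_{Mesa}) − 45x_{Pike}.
∂π/∂x_{Pike} = 146 − 6x_{Pike} − 2x_{Mesa} = 0 ⇒ x_{Pike} = 73/3 − (1/3)x_{Mesa}.
By symmetry x_{Mesa} = x_{Pike}; substituting into the reaction function, (4/3)x_{Pike} = 73/3 and x_{Pike} = 18.25.
P_{Pike} = 191 − 3·18.25 − 2·18.25 = 99.75.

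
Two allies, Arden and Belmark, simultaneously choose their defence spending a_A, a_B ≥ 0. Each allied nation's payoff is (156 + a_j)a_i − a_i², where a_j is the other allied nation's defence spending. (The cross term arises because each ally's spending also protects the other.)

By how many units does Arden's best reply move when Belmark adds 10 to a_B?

Arden's payoff is (156 + a_B)a_A − a_A².
∂π/∂a_A = 156 + a_B − 2a_A = 0, so a_A = 78 + 0.5a_B.
The reaction-function slope is 0.5, so a 10-unit rise in a_B moves a_A by 0.5 × 10 = 5. Arden's best response rises — the actions are strategic complements.

5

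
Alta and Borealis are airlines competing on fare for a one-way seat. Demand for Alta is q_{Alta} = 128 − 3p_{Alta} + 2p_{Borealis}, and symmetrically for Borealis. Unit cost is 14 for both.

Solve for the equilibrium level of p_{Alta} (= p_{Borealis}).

Alta's profit: π = (p_{Alta} − 14)(128 − 3p_{Alta} + 2p_{Borealis}).
∂π/∂p_{Alta} = 170 − 6p_{Alta} + 2p_{Borealis} = 0 ⇒ p_{Alta} = 85/3 + (1/3)p_{Borealis}.
By symmetry p_{Borealis} = p_{Alta}; substituting into the reaction function, (2/3)p_{Alta} = 85/3 and p_{Alta} = 42.5.

42.5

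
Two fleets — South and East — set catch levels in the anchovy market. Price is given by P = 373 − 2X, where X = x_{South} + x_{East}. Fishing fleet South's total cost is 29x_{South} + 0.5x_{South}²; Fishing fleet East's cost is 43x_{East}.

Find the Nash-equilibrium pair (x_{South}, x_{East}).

44.75, 60.125

Fishing fleet South's profit: π = x_{South}(373 − 2(x_{South} + x_{East})) − 29x_{South} − 0.5x_{South}².
∂π/∂x_{South} = 344 − 5x_{South} − 2x_{East} = 0, so x_{South} = 68.8 − 0.4x_{East}.
For East: ∂π/∂x_{East} = 330 − 4x_{East} − 2x_{South} = 0 ⇒ x_{East} = 82.5 − 0.5x_{South}.
Plugging x_{East} into South's best response: x_{South} = 68.8 − 0.4(82.5 − 0.5x_{South}) ⇒ 0.8x_{South} = 35.8, so x_{South} = 44.75.
Then x_{East} = 82.5 − 0.5·44.75 = 60.125.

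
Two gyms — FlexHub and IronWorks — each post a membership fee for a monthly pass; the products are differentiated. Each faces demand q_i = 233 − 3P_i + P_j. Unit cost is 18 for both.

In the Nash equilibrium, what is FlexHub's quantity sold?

118.2

FlexHub's profit: π = (P_{FlexHub} − 18)(233 − 3P_{FlexHub} + P_{IronWorks}).
∂π/∂P_{FlexHub} = 287 − 6P_{FlexHub} + P_{IronWorks} = 0 ⇒ P_{FlexHub} = 287/6 + (1/6)P_{IronWorks}.
By symmetry P_{IronWorks} = P_{FlexHub}; substituting into the reaction function, (5/6)P_{FlexHub} = 287/6 and P_{FlexHub} = 57.4.
q_{FlexHub} = 233 − 3·57.4 + 57.4 = 118.2.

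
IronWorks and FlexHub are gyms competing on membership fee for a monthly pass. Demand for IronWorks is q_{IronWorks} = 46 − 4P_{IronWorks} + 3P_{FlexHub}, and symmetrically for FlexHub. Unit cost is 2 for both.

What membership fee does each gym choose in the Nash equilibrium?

IronWorks's profit: π = (P_{IronWorks} − 2)(46 − 4P_{IronWorks} + 3P_{FlexHub}).
∂π/∂P_{IronWorks} = 54 − 8P_{IronWorks} + 3P_{FlexHub} = 0 ⇒ P_{IronWorks} = 6.75 + 0.375P_{FlexHub}.
The game is symmetric, so in equilibrium P_{FlexHub} = P_{IronWorks}: the reaction function gives 0.625P_{IronWorks} = 6.75, hence P_{IronWorks} = 10.8.

10.8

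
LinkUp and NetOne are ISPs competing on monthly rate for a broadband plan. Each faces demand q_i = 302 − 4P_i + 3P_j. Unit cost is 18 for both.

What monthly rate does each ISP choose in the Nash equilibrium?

74.8

LinkUp's profit: π = (P_{LinkUp} − 18)(302 − 4P_{LinkUp} + 3P_{NetOne}).
∂π/∂P_{LinkUp} = 374 − 8P_{LinkUp} + 3P_{NetOne} = 0 ⇒ P_{LinkUp} = 46.75 + 0.375P_{NetOne}.
Setting P_{LinkUp} = P_{NetOne} in the reaction function: P_{LinkUp} = 46.75 + 0.375P_{LinkUp}, so P_{LinkUp} = 46.75 / 0.625 = 74.8.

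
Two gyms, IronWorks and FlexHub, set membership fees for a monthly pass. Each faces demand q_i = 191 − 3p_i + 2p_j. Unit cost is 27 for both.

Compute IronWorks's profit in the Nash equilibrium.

5043

IronWorks's profit: π = (p_{IronWorks} − 27)(191 − 3p_{IronWorks} + 2p_{FlexHub}).
∂π/∂p_{IronWorks} = 272 − 6p_{IronWorks} + 2p_{FlexHub} = 0 ⇒ p_{IronWorks} = 136/3 + (1/3)p_{FlexHub}.
Setting p_{IronWorks} = p_{FlexHub} in the reaction function: p_{IronWorks} = 136/3 + (1/3)p_{IronWorks}, so p_{IronWorks} = (136/3) / (2/3) = 68.
q_{IronWorks} = 191 − 3·68 + 2·68 = 123.
Profit = (68 − 27)·123 = 5043.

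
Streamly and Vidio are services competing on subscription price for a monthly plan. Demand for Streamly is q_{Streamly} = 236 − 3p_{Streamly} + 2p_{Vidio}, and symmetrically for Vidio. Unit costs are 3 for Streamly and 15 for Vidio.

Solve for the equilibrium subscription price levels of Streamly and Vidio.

Streamly's profit: π = (p_{Streamly} − 3)(236 − 3p_{Streamly} + 2p_{Vidio}).
∂π/∂p_{Streamly} = 245 − 6p_{Streamly} + 2p_{Vidio} = 0 ⇒ p_{Streamly} = 245/6 + (1/3)p_{Vidio}.
Similarly p_{Vidio} = 281/6 + (1/3)p_{Streamly}.
Plugging p_{Vidio} into Streamly's best response: p_{Streamly} = 245/6 + (1/3)(281/6 + (1/3)p_{Streamly}) ⇒ (8/9)p_{Streamly} = 508/9, so p_{Streamly} = 63.5.
Then p_{Vidio} = 281/6 + (1/3)·63.5 = 68.

63.5, 68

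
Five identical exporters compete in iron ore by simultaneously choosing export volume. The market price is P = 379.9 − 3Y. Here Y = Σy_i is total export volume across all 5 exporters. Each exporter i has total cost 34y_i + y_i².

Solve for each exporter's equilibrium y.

17.295

A representative exporter's profit is π_i = y_i(379.9 − 3Y) − 34y_i − y_i², with Y = y_i + Σ_{j≠i} y_j.
First-order condition: 345.9 − 8y_i − 3Σ_{j≠i} y_j = 0.
Imposing symmetry (y_j = y for all j) turns Σ_{j≠i} y_j into 4y, so 345.9 = 20y and y = 17.295.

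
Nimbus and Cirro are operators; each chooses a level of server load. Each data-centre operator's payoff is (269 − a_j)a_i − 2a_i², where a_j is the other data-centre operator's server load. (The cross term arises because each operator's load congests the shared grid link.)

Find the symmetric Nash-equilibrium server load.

Nimbus's payoff is (269 − a_C)a_N − 2a_N².
∂π/∂a_N = 269 − a_C − 4a_N = 0, so a_N = 67.25 − 0.25a_C.
Setting a_N = a_C in the reaction function: a_N = 67.25 − 0.25a_N, so a_N = 67.25 / 1.25 = 53.8.

53.8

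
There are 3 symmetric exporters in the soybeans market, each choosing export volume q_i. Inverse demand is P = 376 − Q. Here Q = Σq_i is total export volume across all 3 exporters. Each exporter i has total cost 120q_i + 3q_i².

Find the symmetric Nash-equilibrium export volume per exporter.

25.6

A representative exporter's profit is π_i = q_i(376 − Q) − 120q_i − 3q_i², with Q = q_i + Σ_{j≠i} q_j.
First-order condition: 256 − 8q_i − Σ_{j≠i} q_j = 0.
In a symmetric equilibrium every exporter chooses the same q, so Σ_{j≠i} q_j = 2q. The condition becomes 256 − 10q = 0, giving q = 256/10 = 25.6.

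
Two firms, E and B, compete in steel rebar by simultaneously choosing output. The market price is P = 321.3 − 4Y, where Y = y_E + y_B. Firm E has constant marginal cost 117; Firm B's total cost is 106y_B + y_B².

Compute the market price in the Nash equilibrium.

Firm E's profit: π = y_E(321.3 − 4(y_E + y_B)) − 117y_E.
∂π/∂y_E = 204.3 − 8y_E − 4y_B = 0, so y_E = 25.5375 − 0.5y_B.
For B: ∂π/∂y_B = 215.3 − 10y_B − 4y_E = 0 ⇒ y_B = 21.53 − 0.4y_E.
Plugging y_B into E's best response: y_E = 25.5375 − 0.5(21.53 − 0.4y_E) ⇒ 0.8y_E = 14.7725, so y_E = 5909/320.
Then y_B = 21.53 − 0.4·(5909/320) = 2263/160.
Equilibrium price: P = 321.3 − 4·(2087/64) = 190.8625.

190.8625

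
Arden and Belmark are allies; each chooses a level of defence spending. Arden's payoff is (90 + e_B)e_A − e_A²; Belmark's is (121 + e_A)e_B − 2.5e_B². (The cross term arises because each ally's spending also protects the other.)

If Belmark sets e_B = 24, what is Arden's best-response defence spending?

57

Expanding Arden's payoff: 90e_A + e_Be_A − e_A².
∂π/∂e_A = 90 + e_B − 2e_A = 0, so e_A = 45 + 0.5e_B.
At e_B = 24: e_A = 45 + 0.5·24 = 57.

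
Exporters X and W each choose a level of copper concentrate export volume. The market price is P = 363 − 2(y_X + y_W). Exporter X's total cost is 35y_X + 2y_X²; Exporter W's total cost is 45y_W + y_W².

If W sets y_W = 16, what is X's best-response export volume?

37

Exporter X's profit: π = y_X(363 − 2(y_X + y_W)) − 35y_X − 2y_X².
∂π/∂y_X = 328 − 8y_X − 2y_W = 0, so y_X = 41 − 0.25y_W.
At y_W = 16: y_X = 41 − 0.25·16 = 37.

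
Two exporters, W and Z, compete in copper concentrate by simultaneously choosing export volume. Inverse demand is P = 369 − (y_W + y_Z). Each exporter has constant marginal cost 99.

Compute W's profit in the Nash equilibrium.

8100

Exporter W's profit: π = y_W(369 − (y_W + y_Z)) − 99y_W.
∂π/∂y_W = 270 − 2y_W − y_Z = 0, so y_W = 135 − 0.5y_Z.
By symmetry y_Z = y_W; substituting into the reaction function, 1.5y_W = 135 and y_W = 90.
Price P = 369 − 180 = 189.
W's profit: (189 − 99)·90 = 8100.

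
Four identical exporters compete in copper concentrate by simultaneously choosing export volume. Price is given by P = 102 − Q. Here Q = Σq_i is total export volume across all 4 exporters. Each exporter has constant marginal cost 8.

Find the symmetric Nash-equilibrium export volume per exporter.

A representative exporter's profit is π_i = q_i(102 − Q) − 8q_i, with Q = q_i + Σ_{j≠i} q_j.
First-order condition: 94 − 2q_i − Σ_{j≠i} q_j = 0.
With identical exporters, set every q_j = q: then 94 − 2q − 3q = 0, i.e. q = 94/5 = 18.8.

18.8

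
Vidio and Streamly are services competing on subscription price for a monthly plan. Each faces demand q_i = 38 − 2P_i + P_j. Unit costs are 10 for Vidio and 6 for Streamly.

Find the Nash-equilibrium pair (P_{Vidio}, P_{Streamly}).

18.8, 17.2

Vidio's profit: π = (P_{Vidio} − 10)(38 − 2P_{Vidio} + P_{Streamly}).
∂π/∂P_{Vidio} = 58 − 4P_{Vidio} + P_{Streamly} = 0 ⇒ P_{Vidio} = 14.5 + 0.25P_{Streamly}.
Similarly P_{Streamly} = 12.5 + 0.25P_{Vidio}.
Solving the two reaction functions simultaneously: (1 − (0.25)(0.25))P_{Vidio} = 14.5 + 0.25·12.5, so 0.9375P_{Vidio} = 17.625 and P_{Vidio} = 18.8.
Then P_{Streamly} = 12.5 + 0.25·18.8 = 17.2.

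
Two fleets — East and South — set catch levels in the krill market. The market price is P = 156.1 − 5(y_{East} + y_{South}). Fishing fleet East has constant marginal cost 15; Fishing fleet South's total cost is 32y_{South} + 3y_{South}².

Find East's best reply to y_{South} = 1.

13.61

Fishing fleet East's profit: π = y_{East}(156.1 − 5(y_{East} + y_{South})) − 15y_{East}.
∂π/∂y_{East} = 141.1 − 10y_{East} − 5y_{South} = 0, so y_{East} = 14.11 − 0.5y_{South}.
At y_{South} = 1: y_{East} = 14.11 − 0.5·1 = 13.61.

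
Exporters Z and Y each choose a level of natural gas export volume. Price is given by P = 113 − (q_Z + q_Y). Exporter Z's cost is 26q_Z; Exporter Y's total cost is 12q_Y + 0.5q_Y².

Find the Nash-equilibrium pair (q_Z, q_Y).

32, 23

Exporter Z's profit: π = q_Z(113 − (q_Z + q_Y)) − 26q_Z.
∂π/∂q_Z = 87 − 2q_Z − q_Y = 0, so q_Z = 43.5 − 0.5q_Y.
For Y: ∂π/∂q_Y = 101 − 3q_Y − q_Z = 0 ⇒ q_Y = 101/3 − (1/3)q_Z.
Plugging q_Y into Z's best response: q_Z = 43.5 − 0.5(101/3 − (1/3)q_Z) ⇒ (5/6)q_Z = 80/3, so q_Z = 32.
Then q_Y = 101/3 − (1/3)·32 = 23.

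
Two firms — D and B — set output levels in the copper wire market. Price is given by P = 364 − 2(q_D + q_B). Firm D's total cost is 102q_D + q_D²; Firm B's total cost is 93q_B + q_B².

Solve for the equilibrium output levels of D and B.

32.1875, 34.4375

Firm D's profit: π = q_D(364 − 2(q_D + q_B)) − 102q_D − q_D².
∂π/∂q_D = 262 − 6q_D − 2q_B = 0, so q_D = 131/3 − (1/3)q_B.
By the same steps for B: q_B = 271/6 − (1/3)q_D.
Solving the two reaction functions simultaneously: (1 − (−1/3)(−1/3))q_D = 131/3 − (1/3)·(271/6), so (8/9)q_D = 515/18 and q_D = 32.1875.
Then q_B = 271/6 − (1/3)·32.1875 = 34.4375.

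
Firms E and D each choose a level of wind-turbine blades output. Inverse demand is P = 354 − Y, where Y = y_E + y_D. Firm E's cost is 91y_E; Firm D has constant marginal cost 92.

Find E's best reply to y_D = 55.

104

Firm E's profit: π = y_E(354 − (y_E + y_D)) − 91y_E.
∂π/∂y_E = 263 − 2y_E − y_D = 0, so y_E = 131.5 − 0.5y_D.
At y_D = 55: y_E = 131.5 − 0.5·55 = 104.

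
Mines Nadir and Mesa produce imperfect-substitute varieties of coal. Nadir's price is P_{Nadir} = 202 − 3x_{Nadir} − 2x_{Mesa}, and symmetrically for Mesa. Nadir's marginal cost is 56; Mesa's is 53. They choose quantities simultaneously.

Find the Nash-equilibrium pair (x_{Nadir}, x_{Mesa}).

18.0625, 18.8125

Mine Nadir's profit: π = x_{Nadir}(202 − 3x_{Nadir} − 2x_{Mesa}) − 56x_{Nadir}.
∂π/∂x_{Nadir} = 146 − 6x_{Nadir} − 2x_{Mesa} = 0 ⇒ x_{Nadir} = 73/3 − (1/3)x_{Mesa}.
Similarly x_{Mesa} = 149/6 − (1/3)x_{Nadir}.
Plugging x_{Mesa} into Nadir's best response: x_{Nadir} = 73/3 − (1/3)(149/6 − (1/3)x_{Nadir}) ⇒ (8/9)x_{Nadir} = 289/18, so x_{Nadir} = 18.0625.
Then x_{Mesa} = 149/6 − (1/3)·18.0625 = 18.8125.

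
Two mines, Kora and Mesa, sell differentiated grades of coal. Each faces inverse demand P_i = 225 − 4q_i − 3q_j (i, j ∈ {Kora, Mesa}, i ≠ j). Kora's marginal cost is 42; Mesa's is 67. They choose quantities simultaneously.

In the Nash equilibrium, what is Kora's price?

114

Mine Kora's profit: π = q_{Kora}(225 − 4q_{Kora} − 3q_{Mesa}) − 42q_{Kora}.
∂π/∂q_{Kora} = 183 − 8q_{Kora} − 3q_{Mesa} = 0 ⇒ q_{Kora} = 22.875 − 0.375q_{Mesa}.
Similarly q_{Mesa} = 19.75 − 0.375q_{Kora}.
Plugging q_{Mesa} into Kora's best response: q_{Kora} = 22.875 − 0.375(19.75 − 0.375q_{Kora}) ⇒ (55/64)q_{Kora} = 495/32, so q_{Kora} = 18.
Then q_{Mesa} = 19.75 − 0.375·18 = 13.
P_{Kora} = 225 − 4·18 − 3·13 = 114.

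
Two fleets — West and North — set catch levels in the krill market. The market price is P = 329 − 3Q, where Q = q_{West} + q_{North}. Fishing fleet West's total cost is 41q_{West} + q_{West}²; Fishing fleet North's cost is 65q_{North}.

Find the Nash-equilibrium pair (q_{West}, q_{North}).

Fishing fleet West's profit: π = q_{West}(329 − 3(q_{West} + q_{North})) − 41q_{West} − q_{West}².
∂π/∂q_{West} = 288 − 8q_{West} − 3q_{North} = 0, so q_{West} = 36 − 0.375q_{North}.
For North: ∂π/∂q_{North} = 264 − 6q_{North} − 3q_{West} = 0 ⇒ q_{North} = 44 − 0.5q_{West}.
Substituting the second reaction function into the first: q_{West} = 36 − 0.375(44 − 0.5q_{West}), which gives 0.8125q_{West} = 19.5 ⇒ q_{West} = 24.
Then q_{North} = 44 − 0.5·24 = 32.

24, 32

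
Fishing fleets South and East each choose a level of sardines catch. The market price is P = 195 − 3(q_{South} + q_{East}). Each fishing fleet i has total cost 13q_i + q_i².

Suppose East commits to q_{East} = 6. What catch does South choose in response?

Fishing fleet South's profit: π = q_{South}(195 − 3(q_{South} + q_{East})) − 13q_{South} − q_{South}².
∂π/∂q_{South} = 182 − 8q_{South} − 3q_{East} = 0, so q_{South} = 22.75 − 0.375q_{East}.
At q_{East} = 6: q_{South} = 22.75 − 0.375·6 = 20.5.

20.5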